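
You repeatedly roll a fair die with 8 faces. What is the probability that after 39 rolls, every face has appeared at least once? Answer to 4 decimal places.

0.9566

By inclusion–exclusion over which faces are missing,
P(all seen) = Σ_{j=0}^{8} (-1)^j C(8,j)((8-j)/8)^39
= 1.00000 - 0.04379 + 0.00038 - 0.00000 + 0.00000 - 0.00000 + 0.00000 - 0.00000 + 0.00000
= 0.95658.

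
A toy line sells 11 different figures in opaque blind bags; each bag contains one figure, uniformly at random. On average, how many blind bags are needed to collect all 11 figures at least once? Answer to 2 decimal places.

Split into phases: going from k distinct to k+1 distinct takes on average 11/(11-k) blind bags.
E[T] = 11/11 + 11/10 + 11/9 + ... + 11/2 + 11/1 = 11·H_{11}.
H_{11} = 3.020, so E[T] = 33.219.

33.22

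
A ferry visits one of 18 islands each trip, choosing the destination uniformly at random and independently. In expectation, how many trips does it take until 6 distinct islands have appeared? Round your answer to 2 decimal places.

7.05

With k distinct islands already seen, the next new one arrives after an expected 18/(18-k) trips.
Sum over k = 0,...,5: E = 18/18 + 18/17 + 18/16 + 18/15 + 18/14 + 18/13 = 7.054.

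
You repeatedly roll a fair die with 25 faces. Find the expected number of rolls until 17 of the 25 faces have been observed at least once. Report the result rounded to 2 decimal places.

27.45

Going from k to k+1 distinct takes a geometric number of rolls with mean 25/(25-k).
Sum over k = 0,...,16: E = 25/25 + 25/24 + 25/23 + ... + 25/10 + 25/9 = 27.453.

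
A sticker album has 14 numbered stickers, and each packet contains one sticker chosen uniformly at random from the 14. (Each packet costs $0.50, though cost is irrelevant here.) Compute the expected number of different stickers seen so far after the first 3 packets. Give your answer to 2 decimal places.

2.79

For each sticker, P(seen in 3 packets) = 1 - (13/14)^3 = 0.199.
By linearity of expectation, E[distinct seen] = 14·(1 - (13/14)^3) = 2.791.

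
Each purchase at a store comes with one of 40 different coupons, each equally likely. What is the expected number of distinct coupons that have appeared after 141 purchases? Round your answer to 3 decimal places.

38.874

For each coupon, P(seen in 141 purchases) = 1 - (39/40)^141 = 0.9718.
By linearity of expectation, E[distinct seen] = 40·(1 - (39/40)^141) = 38.8736.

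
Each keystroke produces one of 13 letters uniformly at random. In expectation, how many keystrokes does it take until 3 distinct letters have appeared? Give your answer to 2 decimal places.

3.27

Going from k to k+1 distinct takes a geometric number of keystrokes with mean 13/(13-k).
Sum over k = 0,...,2: E = 13/13 + 13/12 + 13/11 = 3.265.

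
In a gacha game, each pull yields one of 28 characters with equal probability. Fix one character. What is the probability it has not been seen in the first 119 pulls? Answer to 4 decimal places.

On each pull the fixed character fails to appear with probability 27/28.
P(still missing after 119) = (27/28)^119 = 0.01320.

0.0132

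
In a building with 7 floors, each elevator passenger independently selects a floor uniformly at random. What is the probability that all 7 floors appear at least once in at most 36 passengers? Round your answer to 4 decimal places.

0.9729

Let A_i be the event that floor i is missing after 36 passengers. By inclusion–exclusion on the A_i,
P(all seen) = Σ_{j=0}^{7} (-1)^j C(7,j)((7-j)/7)^36
= 1.00000 - 0.02723 + 0.00012 - 0.00000 + 0.00000 - 0.00000 + 0.00000 - 0.00000
= 0.97289.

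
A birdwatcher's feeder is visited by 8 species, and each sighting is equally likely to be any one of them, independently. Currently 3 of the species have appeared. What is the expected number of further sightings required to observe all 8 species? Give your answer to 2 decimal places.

The wait to go from k to k+1 distinct species is geometric with mean 8/(8-k).
Sum over k = 3,...,7: E = 8/5 + 8/4 + 8/3 + 8/2 + 8/1 = 18.267.

18.27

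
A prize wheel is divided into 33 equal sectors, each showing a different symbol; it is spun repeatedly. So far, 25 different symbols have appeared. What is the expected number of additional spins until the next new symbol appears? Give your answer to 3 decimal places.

4.125

The number of spins until the next new symbol is geometric with success probability 8/33, so its mean is 33/8.
E = 33/8 = 4.1250.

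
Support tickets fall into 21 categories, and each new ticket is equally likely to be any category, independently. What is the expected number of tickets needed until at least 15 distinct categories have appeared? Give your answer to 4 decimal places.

25.1025

Going from k to k+1 distinct takes a geometric number of tickets with mean 21/(21-k).
Sum over k = 0,...,14: E = 21/21 + 21/20 + 21/19 + ... + 21/8 + 21/7 = 25.10253.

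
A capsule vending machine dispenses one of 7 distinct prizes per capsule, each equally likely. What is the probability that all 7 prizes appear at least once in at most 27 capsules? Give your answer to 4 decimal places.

Let A_i be the event that prize i is missing after 27 capsules. By inclusion–exclusion on the A_i,
P(all seen) = Σ_{j=0}^{7} (-1)^j C(7,j)((7-j)/7)^27
= 1.00000 - 0.10903 + 0.00238 - 0.00001 + 0.00000 - 0.00000 + 0.00000 - 0.00000
= 0.89334.

0.8933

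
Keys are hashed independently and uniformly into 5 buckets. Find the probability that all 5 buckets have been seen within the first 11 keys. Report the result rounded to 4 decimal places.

0.6064

Let A_i be the event that bucket i is missing after 11 keys. By inclusion–exclusion on the A_i,
P(all seen) = Σ_{j=0}^{5} (-1)^j C(5,j)((5-j)/5)^11
= 1.00000 - 0.42950 + 0.03628 - 0.00042 + 0.00000 - 0.00000
= 0.60636.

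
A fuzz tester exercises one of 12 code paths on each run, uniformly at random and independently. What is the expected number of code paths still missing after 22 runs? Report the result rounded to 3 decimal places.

For each code path, P(unseen after 22) = (11/12)^22 = 0.1475.
By linearity of expectation, E[unseen] = 12·(11/12)^22 = 1.7694.

1.769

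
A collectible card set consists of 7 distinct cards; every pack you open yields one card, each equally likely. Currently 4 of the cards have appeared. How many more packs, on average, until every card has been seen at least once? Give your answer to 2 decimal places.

The wait to go from k to k+1 distinct cards is geometric with mean 7/(7-k).
Sum over k = 4,...,6: E = 7/3 + 7/2 + 7/1 = 12.833.

12.83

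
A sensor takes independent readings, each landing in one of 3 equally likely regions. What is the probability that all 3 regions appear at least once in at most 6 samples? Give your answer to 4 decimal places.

0.7407

Let A_i be the event that region i is missing after 6 samples. By inclusion–exclusion on the A_i,
P(all seen) = Σ_{j=0}^{3} (-1)^j C(3,j)((3-j)/3)^6
= 1.00000 - 0.26337 + 0.00412 - 0.00000
= 0.74074.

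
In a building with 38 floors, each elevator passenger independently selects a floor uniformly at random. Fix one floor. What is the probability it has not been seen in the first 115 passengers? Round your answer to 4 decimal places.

Each passenger misses the fixed floor with probability (38-1)/38 = 37/38, independently.
P(still missing after 115) = (37/38)^115 = 0.04657.

0.0466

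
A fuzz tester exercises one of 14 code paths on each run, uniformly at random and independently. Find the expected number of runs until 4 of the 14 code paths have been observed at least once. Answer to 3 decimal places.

4.516

Going from k to k+1 distinct takes a geometric number of runs with mean 14/(14-k).
Sum over k = 0,...,3: E = 14/14 + 14/13 + 14/12 + 14/11 = 4.5163.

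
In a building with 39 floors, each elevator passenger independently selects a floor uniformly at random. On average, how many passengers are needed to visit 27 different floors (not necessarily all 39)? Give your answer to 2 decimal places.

Going from k to k+1 distinct takes a geometric number of passengers with mean 39/(39-k).
Sum over k = 0,...,26: E = 39/39 + 39/38 + 39/37 + ... + 39/14 + 39/13 = 44.863.

44.86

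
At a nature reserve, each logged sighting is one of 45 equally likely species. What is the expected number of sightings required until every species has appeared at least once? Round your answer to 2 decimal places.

Split into phases: going from k distinct to k+1 distinct takes on average 45/(45-k) sightings.
E[T] = 45/45 + 45/44 + 45/43 + ... + 45/2 + 45/1 = 45·H_{45}.
H_{45} = 4.395, so E[T] = 197.773.

197.77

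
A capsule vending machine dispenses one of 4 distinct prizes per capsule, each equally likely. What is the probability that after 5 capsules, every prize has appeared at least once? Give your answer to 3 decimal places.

0.234

By inclusion–exclusion over which prizes are missing,
P(all seen) = Σ_{j=0}^{4} (-1)^j C(4,j)((4-j)/4)^5
= 1.0000 - 0.9492 + 0.1875 - 0.0039 + 0.0000
= 0.2344.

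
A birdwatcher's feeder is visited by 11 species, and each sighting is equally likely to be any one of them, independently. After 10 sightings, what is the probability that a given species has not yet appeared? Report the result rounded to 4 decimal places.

0.3855

On each sighting the fixed species fails to appear with probability 10/11.
P(still missing after 10) = (10/11)^10 = 0.38554.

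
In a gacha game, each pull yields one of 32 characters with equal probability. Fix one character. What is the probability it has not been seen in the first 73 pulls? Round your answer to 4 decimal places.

Each pull misses the fixed character with probability (32-1)/32 = 31/32, independently.
P(still missing after 73) = (31/32)^73 = 0.09850.

0.0985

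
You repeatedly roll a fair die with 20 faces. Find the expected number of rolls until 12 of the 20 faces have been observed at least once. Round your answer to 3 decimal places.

17.598

With k distinct faces already seen, the next new one arrives after an expected 20/(20-k) rolls.
Sum over k = 0,...,11: E = 20/20 + 20/19 + 20/18 + ... + 20/10 + 20/9 = 17.5977.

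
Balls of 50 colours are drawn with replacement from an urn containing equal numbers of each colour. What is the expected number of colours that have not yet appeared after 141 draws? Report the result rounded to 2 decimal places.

For each colour, P(unseen after 141) = (49/50)^141 = 0.058.
By linearity of expectation, E[unseen] = 50·(49/50)^141 = 2.896.

2.90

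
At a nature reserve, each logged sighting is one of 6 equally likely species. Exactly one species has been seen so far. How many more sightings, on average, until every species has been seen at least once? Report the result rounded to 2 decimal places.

13.70

From k distinct to k+1 distinct takes on average 6/(6-k) sightings.
Sum over k = 1,...,5: E = 6/5 + 6/4 + 6/3 + 6/2 + 6/1 = 13.700.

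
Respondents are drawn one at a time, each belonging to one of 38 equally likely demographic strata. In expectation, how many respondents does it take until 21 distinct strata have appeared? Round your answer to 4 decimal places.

29.9573

Going from k to k+1 distinct takes a geometric number of respondents with mean 38/(38-k).
Sum over k = 0,...,20: E = 38/38 + 38/37 + 38/36 + ... + 38/19 + 38/18 = 29.95728.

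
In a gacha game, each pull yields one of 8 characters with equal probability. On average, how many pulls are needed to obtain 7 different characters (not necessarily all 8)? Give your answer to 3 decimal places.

With k distinct characters already seen, the next new one arrives after an expected 8/(8-k) pulls.
Sum over k = 0,...,6: E = 8/8 + 8/7 + 8/6 + ... + 8/3 + 8/2 = 13.7429.

13.743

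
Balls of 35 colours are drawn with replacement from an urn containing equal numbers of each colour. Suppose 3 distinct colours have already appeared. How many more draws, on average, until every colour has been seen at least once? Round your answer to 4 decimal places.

With k distinct colours already seen, the next new one takes an expected 35/(35-k) draws.
Sum over k = 3,...,34: E = 35/32 + 35/31 + 35/30 + ... + 35/2 + 35/1 = 142.04733.

142.0473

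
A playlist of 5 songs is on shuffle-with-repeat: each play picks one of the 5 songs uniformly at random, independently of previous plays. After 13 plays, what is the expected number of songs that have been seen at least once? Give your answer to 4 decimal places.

4.7251

For each song, P(seen in 13 plays) = 1 - (4/5)^13 = 0.94502.
By linearity of expectation, E[distinct seen] = 5·(1 - (4/5)^13) = 4.72512.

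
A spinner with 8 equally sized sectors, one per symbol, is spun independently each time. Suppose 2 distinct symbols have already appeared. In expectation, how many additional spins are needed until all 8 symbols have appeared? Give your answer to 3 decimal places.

The wait to go from k to k+1 distinct symbols is geometric with mean 8/(8-k).
Sum over k = 2,...,7: E = 8/6 + 8/5 + 8/4 + 8/3 + 8/2 + 8/1 = 19.6000.

19.600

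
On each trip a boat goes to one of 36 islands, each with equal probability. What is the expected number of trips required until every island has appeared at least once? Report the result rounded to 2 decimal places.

150.28

The wait to go from k to k+1 distinct islands is geometric with mean 36/(36-k).
E[T] = 36/36 + 36/35 + 36/34 + ... + 36/2 + 36/1 = 36·H_{36}.
H_{36} = 4.175, so E[T] = 150.284.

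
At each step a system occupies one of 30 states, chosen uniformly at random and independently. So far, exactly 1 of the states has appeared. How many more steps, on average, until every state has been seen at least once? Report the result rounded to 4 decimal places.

118.8496

From k distinct to k+1 distinct takes on average 30/(30-k) steps.
Sum over k = 1,...,29: E = 30/29 + 30/28 + 30/27 + ... + 30/2 + 30/1 = 118.84961.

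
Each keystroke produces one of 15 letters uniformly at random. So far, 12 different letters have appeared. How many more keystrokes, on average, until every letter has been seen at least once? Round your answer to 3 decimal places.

The wait to go from k to k+1 distinct letters is geometric with mean 15/(15-k).
Sum over k = 12,...,14: E = 15/3 + 15/2 + 15/1 = 27.5000.

27.500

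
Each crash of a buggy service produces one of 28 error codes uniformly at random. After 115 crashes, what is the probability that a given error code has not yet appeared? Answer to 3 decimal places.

Each crash misses the fixed error code with probability (28-1)/28 = 27/28, independently.
P(still missing after 115) = (27/28)^115 = 0.0153.

0.015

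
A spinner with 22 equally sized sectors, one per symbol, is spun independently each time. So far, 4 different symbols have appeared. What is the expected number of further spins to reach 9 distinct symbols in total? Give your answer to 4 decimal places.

6.9294

The wait to go from k to k+1 distinct symbols is geometric with mean 22/(22-k).
Sum over k = 4,...,8: E = 22/18 + 22/17 + 22/16 + 22/15 + 22/14 = 6.92944.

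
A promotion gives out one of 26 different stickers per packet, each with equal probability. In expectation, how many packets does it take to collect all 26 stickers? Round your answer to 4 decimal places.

100.2149

After k distinct stickers have appeared, the next packet gives a new one with probability (26-k)/26, so the expected wait for the (k+1)-th is 26/(26-k).
E[T] = 26/26 + 26/25 + 26/24 + ... + 26/2 + 26/1 = 26·H_{26}.
H_{26} = 3.85442, so E[T] = 100.21491.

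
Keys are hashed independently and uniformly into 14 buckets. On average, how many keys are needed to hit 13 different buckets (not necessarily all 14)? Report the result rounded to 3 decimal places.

With k distinct buckets already seen, the next new one arrives after an expected 14/(14-k) keys.
Sum over k = 0,...,12: E = 14/14 + 14/13 + 14/12 + ... + 14/3 + 14/2 = 31.5219.

31.522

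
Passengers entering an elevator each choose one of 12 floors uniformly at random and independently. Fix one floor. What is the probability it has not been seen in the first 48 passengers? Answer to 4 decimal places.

0.0154

Each passenger misses the fixed floor with probability (12-1)/12 = 11/12, independently.
P(still missing after 48) = (11/12)^48 = 0.01535.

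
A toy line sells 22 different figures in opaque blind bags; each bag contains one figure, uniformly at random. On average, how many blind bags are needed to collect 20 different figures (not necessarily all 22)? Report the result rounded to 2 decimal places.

Going from k to k+1 distinct takes a geometric number of blind bags with mean 22/(22-k).
Sum over k = 0,...,19: E = 22/22 + 22/21 + 22/20 + ... + 22/4 + 22/3 = 48.198.

48.20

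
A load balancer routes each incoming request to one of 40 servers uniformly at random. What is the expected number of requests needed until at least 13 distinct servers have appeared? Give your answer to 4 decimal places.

Going from k to k+1 distinct takes a geometric number of requests with mean 40/(40-k).
Sum over k = 0,...,12: E = 40/40 + 40/39 + 40/38 + ... + 40/29 + 40/28 = 15.48345.

15.4835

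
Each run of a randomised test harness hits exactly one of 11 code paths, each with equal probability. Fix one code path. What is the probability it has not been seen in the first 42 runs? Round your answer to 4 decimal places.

Each run misses the fixed code path with probability (11-1)/11 = 10/11, independently.
P(still missing after 42) = (10/11)^42 = 0.01826.

0.0183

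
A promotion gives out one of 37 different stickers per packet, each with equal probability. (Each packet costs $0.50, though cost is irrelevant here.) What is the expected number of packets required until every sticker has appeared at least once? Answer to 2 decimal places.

155.46

Split into phases: going from k distinct to k+1 distinct takes on average 37/(37-k) packets.
E[T] = 37/37 + 37/36 + 37/35 + ... + 37/2 + 37/1 = 37·H_{37}.
H_{37} = 4.202, so E[T] = 155.459.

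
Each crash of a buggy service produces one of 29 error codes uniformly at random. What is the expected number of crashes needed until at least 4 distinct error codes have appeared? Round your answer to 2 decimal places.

4.23

Going from k to k+1 distinct takes a geometric number of crashes with mean 29/(29-k).
Sum over k = 0,...,3: E = 29/29 + 29/28 + 29/27 + 29/26 = 4.225.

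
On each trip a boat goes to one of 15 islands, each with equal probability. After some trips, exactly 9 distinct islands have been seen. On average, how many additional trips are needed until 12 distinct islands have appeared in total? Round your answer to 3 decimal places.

9.250

From k distinct to k+1 distinct takes on average 15/(15-k) trips.
Sum over k = 9,...,11: E = 15/6 + 15/5 + 15/4 = 9.2500.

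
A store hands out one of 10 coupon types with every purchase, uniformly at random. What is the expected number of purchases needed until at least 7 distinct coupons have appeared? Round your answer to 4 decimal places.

Going from k to k+1 distinct takes a geometric number of purchases with mean 10/(10-k).
Sum over k = 0,...,6: E = 10/10 + 10/9 + 10/8 + ... + 10/5 + 10/4 = 10.95635.

10.9563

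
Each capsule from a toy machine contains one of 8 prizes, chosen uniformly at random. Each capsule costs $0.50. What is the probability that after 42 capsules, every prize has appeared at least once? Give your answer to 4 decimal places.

0.9708

Let A_i be the event that prize i is missing after 42 capsules. By inclusion–exclusion on the A_i,
P(all seen) = Σ_{j=0}^{8} (-1)^j C(8,j)((8-j)/8)^42
= 1.00000 - 0.02934 + 0.00016 - 0.00000 + 0.00000 - 0.00000 + 0.00000 - 0.00000 + 0.00000
= 0.97082.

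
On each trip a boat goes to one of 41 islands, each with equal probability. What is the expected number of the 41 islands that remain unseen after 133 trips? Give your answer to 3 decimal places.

1.536

For each island, P(unseen after 133) = (40/41)^133 = 0.0375.
By linearity of expectation, E[unseen] = 41·(40/41)^133 = 1.5364.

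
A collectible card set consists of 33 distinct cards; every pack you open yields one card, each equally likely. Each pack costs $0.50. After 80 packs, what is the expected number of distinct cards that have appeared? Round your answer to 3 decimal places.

30.186

For each card, P(seen in 80 packs) = 1 - (32/33)^80 = 0.9147.
By linearity of expectation, E[distinct seen] = 33·(1 - (32/33)^80) = 30.1855.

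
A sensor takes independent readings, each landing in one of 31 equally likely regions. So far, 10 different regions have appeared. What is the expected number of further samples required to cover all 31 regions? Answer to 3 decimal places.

The wait to go from k to k+1 distinct regions is geometric with mean 31/(31-k).
Sum over k = 10,...,30: E = 31/21 + 31/20 + 31/19 + ... + 31/2 + 31/1 = 113.0061.

113.006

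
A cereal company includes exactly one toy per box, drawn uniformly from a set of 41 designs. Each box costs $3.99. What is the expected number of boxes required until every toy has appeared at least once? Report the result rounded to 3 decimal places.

176.420

After k distinct toys have appeared, the next box gives a new one with probability (41-k)/41, so the expected wait for the (k+1)-th is 41/(41-k).
E[T] = 41/41 + 41/40 + 41/39 + ... + 41/2 + 41/1 = 41·H_{41}.
H_{41} = 4.3029, so E[T] = 176.4203.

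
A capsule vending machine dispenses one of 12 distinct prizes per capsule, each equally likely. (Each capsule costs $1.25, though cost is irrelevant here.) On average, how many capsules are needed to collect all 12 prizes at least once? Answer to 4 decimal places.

Split into phases: going from k distinct to k+1 distinct takes on average 12/(12-k) capsules.
E[T] = 12/12 + 12/11 + 12/10 + ... + 12/2 + 12/1 = 12·H_{12}.
H_{12} = 3.10321, so E[T] = 37.23853.

37.2385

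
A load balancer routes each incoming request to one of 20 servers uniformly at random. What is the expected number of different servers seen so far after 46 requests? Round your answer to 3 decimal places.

For each server, P(seen in 46 requests) = 1 - (19/20)^46 = 0.9055.
By linearity of expectation, E[distinct seen] = 20·(1 - (19/20)^46) = 18.1106.

18.111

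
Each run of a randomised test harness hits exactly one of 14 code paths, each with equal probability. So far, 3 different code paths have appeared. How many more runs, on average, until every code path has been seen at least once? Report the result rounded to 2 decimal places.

With k distinct code paths already seen, the next new one takes an expected 14/(14-k) runs.
Sum over k = 3,...,13: E = 14/11 + 14/10 + 14/9 + ... + 14/2 + 14/1 = 42.278.

42.28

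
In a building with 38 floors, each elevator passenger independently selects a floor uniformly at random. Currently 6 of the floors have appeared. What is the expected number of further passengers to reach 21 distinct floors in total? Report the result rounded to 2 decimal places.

With k distinct floors already seen, the next new one takes an expected 38/(38-k) passengers.
Sum over k = 6,...,20: E = 38/32 + 38/31 + 38/30 + ... + 38/19 + 38/18 = 23.520.

23.52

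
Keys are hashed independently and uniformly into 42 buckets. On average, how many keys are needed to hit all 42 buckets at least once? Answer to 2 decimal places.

181.72

The wait to go from k to k+1 distinct buckets is geometric with mean 42/(42-k).
E[T] = 42/42 + 42/41 + 42/40 + ... + 42/2 + 42/1 = 42·H_{42}.
H_{42} = 4.327, so E[T] = 181.723.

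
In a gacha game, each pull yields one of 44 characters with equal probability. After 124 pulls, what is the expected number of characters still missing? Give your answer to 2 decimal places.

For each character, P(unseen after 124) = (43/44)^124 = 0.058.
By linearity of expectation, E[unseen] = 44·(43/44)^124 = 2.543.

2.54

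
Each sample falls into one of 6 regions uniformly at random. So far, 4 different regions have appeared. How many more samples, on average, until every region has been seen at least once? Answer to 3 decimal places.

From k distinct to k+1 distinct takes on average 6/(6-k) samples.
Sum over k = 4,...,5: E = 6/2 + 6/1 = 9.0000.

9.000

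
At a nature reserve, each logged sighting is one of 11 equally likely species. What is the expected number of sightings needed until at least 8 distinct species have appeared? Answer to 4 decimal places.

13.0520

With k distinct species already seen, the next new one arrives after an expected 11/(11-k) sightings.
Sum over k = 0,...,7: E = 11/11 + 11/10 + 11/9 + ... + 11/5 + 11/4 = 13.05198.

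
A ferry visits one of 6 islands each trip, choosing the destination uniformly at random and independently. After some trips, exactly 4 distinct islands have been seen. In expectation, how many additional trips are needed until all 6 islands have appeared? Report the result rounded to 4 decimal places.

The wait to go from k to k+1 distinct islands is geometric with mean 6/(6-k).
Sum over k = 4,...,5: E = 6/2 + 6/1 = 9.00000.

9.0000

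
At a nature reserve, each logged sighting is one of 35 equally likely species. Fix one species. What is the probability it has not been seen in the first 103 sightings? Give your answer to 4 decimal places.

Each sighting misses the fixed species with probability (35-1)/35 = 34/35, independently.
P(still missing after 103) = (34/35)^103 = 0.05050.

0.0505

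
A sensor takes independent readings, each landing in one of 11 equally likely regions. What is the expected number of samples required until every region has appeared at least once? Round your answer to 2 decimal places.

33.22

After k distinct regions have appeared, the next sample gives a new one with probability (11-k)/11, so the expected wait for the (k+1)-th is 11/(11-k).
E[T] = 11/11 + 11/10 + 11/9 + ... + 11/2 + 11/1 = 11·H_{11}.
H_{11} = 3.020, so E[T] = 33.219.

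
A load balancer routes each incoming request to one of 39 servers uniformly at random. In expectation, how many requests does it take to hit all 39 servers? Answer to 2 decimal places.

165.89

Split into phases: going from k distinct to k+1 distinct takes on average 39/(39-k) requests.
E[T] = 39/39 + 39/38 + 39/37 + ... + 39/2 + 39/1 = 39·H_{39}.
H_{39} = 4.254, so E[T] = 165.888.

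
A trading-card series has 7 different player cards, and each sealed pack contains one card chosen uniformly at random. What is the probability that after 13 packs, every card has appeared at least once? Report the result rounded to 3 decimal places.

By inclusion–exclusion over which cards are missing,
P(all seen) = Σ_{j=0}^{7} (-1)^j C(7,j)((7-j)/7)^13
= 1.0000 - 0.9436 + 0.2646 - 0.0242 + 0.0006 - 0.0000 + 0.0000 - 0.0000
= 0.2973.

0.297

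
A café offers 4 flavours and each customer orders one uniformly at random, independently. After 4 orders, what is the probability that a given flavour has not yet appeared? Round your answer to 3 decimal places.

0.316

On each order the fixed flavour fails to appear with probability 3/4.
P(still missing after 4) = (3/4)^4 = 0.3164.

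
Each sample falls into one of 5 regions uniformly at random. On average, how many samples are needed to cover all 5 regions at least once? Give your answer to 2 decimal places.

11.42

The wait to go from k to k+1 distinct regions is geometric with mean 5/(5-k).
E[T] = 5/5 + 5/4 + 5/3 + 5/2 + 5/1 = 5·H_{5}.
H_{5} = 2.283, so E[T] = 11.417.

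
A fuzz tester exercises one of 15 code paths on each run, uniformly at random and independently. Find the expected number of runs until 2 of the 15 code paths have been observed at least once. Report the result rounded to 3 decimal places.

With k distinct code paths already seen, the next new one arrives after an expected 15/(15-k) runs.
Sum over k = 0,...,1: E = 15/15 + 15/14 = 2.0714.

2.071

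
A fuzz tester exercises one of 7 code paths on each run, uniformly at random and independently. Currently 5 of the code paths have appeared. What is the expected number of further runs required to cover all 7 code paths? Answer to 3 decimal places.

With k distinct code paths already seen, the next new one takes an expected 7/(7-k) runs.
Sum over k = 5,...,6: E = 7/2 + 7/1 = 10.5000.

10.500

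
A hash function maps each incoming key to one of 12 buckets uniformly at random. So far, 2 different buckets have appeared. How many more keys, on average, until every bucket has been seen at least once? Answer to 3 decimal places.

From k distinct to k+1 distinct takes on average 12/(12-k) keys.
Sum over k = 2,...,11: E = 12/10 + 12/9 + 12/8 + ... + 12/2 + 12/1 = 35.1476.

35.148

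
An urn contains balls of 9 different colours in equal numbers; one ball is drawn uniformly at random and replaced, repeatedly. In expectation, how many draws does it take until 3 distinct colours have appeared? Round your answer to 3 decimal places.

With k distinct colours already seen, the next new one arrives after an expected 9/(9-k) draws.
Sum over k = 0,...,2: E = 9/9 + 9/8 + 9/7 = 3.4107.

3.411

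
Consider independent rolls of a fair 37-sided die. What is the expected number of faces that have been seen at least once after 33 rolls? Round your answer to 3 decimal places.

For each face, P(seen in 33 rolls) = 1 - (36/37)^33 = 0.5951.
By linearity of expectation, E[distinct seen] = 37·(1 - (36/37)^33) = 22.0195.

22.019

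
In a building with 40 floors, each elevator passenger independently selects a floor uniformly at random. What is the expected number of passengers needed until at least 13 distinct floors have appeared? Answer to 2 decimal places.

15.48

Going from k to k+1 distinct takes a geometric number of passengers with mean 40/(40-k).
Sum over k = 0,...,12: E = 40/40 + 40/39 + 40/38 + ... + 40/29 + 40/28 = 15.483.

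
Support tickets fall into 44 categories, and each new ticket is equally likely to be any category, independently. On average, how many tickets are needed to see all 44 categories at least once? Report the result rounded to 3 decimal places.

192.400

The wait to go from k to k+1 distinct categories is geometric with mean 44/(44-k).
E[T] = 44/44 + 44/43 + 44/42 + ... + 44/2 + 44/1 = 44·H_{44}.
H_{44} = 4.3727, so E[T] = 192.3999.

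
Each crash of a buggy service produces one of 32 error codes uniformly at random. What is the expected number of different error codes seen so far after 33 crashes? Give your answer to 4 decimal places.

20.7763

For each error code, P(seen in 33 crashes) = 1 - (31/32)^33 = 0.64926.
By linearity of expectation, E[distinct seen] = 32·(1 - (31/32)^33) = 20.77629.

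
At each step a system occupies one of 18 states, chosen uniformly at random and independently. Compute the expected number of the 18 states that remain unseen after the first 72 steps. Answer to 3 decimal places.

For each state, P(unseen after 72) = (17/18)^72 = 0.0163.
By linearity of expectation, E[unseen] = 18·(17/18)^72 = 0.2937.

0.294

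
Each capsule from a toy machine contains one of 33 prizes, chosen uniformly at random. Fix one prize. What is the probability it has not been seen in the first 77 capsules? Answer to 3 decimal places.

On each capsule the fixed prize fails to appear with probability 32/33.
P(still missing after 77) = (32/33)^77 = 0.0935.

0.094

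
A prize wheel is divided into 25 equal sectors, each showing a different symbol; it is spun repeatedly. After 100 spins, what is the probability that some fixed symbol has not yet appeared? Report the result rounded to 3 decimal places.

Each spin misses the fixed symbol with probability (25-1)/25 = 24/25, independently.
P(still missing after 100) = (24/25)^100 = 0.0169.

0.017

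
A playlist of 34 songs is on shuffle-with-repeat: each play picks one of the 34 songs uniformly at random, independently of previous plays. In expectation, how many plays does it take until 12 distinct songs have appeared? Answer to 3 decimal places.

14.531

With k distinct songs already seen, the next new one arrives after an expected 34/(34-k) plays.
Sum over k = 0,...,11: E = 34/34 + 34/33 + 34/32 + ... + 34/24 + 34/23 = 14.5315.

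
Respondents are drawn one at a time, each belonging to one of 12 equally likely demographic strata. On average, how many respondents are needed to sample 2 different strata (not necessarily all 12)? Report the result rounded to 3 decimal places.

Going from k to k+1 distinct takes a geometric number of respondents with mean 12/(12-k).
Sum over k = 0,...,1: E = 12/12 + 12/11 = 2.0909.

2.091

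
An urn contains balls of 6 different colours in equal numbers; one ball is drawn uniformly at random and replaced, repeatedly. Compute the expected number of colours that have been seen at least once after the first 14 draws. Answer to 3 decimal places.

5.533

For each colour, P(seen in 14 draws) = 1 - (5/6)^14 = 0.9221.
By linearity of expectation, E[distinct seen] = 6·(1 - (5/6)^14) = 5.5327.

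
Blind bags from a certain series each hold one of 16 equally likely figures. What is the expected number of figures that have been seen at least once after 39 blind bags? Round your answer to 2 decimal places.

14.71

For each figure, P(seen in 39 blind bags) = 1 - (15/16)^39 = 0.919.
By linearity of expectation, E[distinct seen] = 16·(1 - (15/16)^39) = 14.709.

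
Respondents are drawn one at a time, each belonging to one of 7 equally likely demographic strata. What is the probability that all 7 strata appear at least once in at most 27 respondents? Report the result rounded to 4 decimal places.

Let A_i be the event that stratum i is missing after 27 respondents. By inclusion–exclusion on the A_i,
P(all seen) = Σ_{j=0}^{7} (-1)^j C(7,j)((7-j)/7)^27
= 1.00000 - 0.10903 + 0.00238 - 0.00001 + 0.00000 - 0.00000 + 0.00000 - 0.00000
= 0.89334.

0.8933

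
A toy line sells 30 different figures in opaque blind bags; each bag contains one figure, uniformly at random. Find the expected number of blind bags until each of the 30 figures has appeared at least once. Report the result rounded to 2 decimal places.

Split into phases: going from k distinct to k+1 distinct takes on average 30/(30-k) blind bags.
E[T] = 30/30 + 30/29 + 30/28 + ... + 30/2 + 30/1 = 30·H_{30}.
H_{30} = 3.995, so E[T] = 119.850.

119.85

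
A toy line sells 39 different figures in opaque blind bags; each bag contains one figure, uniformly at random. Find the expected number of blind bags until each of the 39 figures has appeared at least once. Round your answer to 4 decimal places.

The wait to go from k to k+1 distinct figures is geometric with mean 39/(39-k).
E[T] = 39/39 + 39/38 + 39/37 + ... + 39/2 + 39/1 = 39·H_{39}.
H_{39} = 4.25354, so E[T] = 165.88818.

165.8882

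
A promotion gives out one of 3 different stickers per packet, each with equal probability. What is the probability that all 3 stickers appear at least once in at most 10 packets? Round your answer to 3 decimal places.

0.948

Let A_i be the event that sticker i is missing after 10 packets. By inclusion–exclusion on the A_i,
P(all seen) = Σ_{j=0}^{3} (-1)^j C(3,j)((3-j)/3)^10
= 1.0000 - 0.0520 + 0.0001 - 0.0000
= 0.9480.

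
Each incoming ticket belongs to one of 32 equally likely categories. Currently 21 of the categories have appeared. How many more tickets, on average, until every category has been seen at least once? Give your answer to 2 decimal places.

96.64

With k distinct categories already seen, the next new one takes an expected 32/(32-k) tickets.
Sum over k = 21,...,31: E = 32/11 + 32/10 + 32/9 + ... + 32/2 + 32/1 = 96.636.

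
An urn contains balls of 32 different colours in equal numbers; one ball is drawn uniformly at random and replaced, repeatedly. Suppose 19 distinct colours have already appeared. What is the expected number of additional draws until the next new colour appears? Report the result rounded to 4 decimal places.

2.4615

The number of draws until the next new colour is geometric with success probability 13/32, so its mean is 32/13.
E = 32/13 = 2.46154.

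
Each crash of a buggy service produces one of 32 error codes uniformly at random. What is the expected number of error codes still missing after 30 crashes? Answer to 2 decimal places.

For each error code, P(unseen after 30) = (31/32)^30 = 0.386.
By linearity of expectation, E[unseen] = 32·(31/32)^30 = 12.345.

12.35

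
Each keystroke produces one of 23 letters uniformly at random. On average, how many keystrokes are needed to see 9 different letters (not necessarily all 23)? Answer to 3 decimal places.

With k distinct letters already seen, the next new one arrives after an expected 23/(23-k) keystrokes.
Sum over k = 0,...,8: E = 23/23 + 23/22 + 23/21 + ... + 23/16 + 23/15 = 11.1028.

11.103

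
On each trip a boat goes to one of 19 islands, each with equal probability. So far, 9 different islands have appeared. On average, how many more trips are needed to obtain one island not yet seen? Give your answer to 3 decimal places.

1.900

Each trip yields a new island with probability (19-9)/19 = 10/19, so the wait is geometric with mean 19/10.
E = 19/10 = 1.9000.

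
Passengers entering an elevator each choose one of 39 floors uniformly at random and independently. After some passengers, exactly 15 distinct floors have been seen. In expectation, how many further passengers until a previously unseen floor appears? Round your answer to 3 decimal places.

Each passenger yields a new floor with probability (39-15)/39 = 24/39, so the wait is geometric with mean 39/24.
E = 39/24 = 1.6250.

1.625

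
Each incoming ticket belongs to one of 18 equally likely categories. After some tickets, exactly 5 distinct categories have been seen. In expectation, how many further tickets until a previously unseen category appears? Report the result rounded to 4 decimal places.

1.3846

The number of tickets until the next new category is geometric with success probability 13/18, so its mean is 18/13.
E = 18/13 = 1.38462.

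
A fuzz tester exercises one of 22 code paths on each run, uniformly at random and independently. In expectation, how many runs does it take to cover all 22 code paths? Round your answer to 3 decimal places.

81.198

After k distinct code paths have appeared, the next run gives a new one with probability (22-k)/22, so the expected wait for the (k+1)-th is 22/(22-k).
E[T] = 22/22 + 22/21 + 22/20 + ... + 22/2 + 22/1 = 22·H_{22}.
H_{22} = 3.6908, so E[T] = 81.1979.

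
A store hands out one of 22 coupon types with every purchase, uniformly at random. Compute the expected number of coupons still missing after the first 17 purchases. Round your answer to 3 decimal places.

9.976

For each coupon, P(unseen after 17) = (21/22)^17 = 0.4535.
By linearity of expectation, E[unseen] = 22·(21/22)^17 = 9.9762.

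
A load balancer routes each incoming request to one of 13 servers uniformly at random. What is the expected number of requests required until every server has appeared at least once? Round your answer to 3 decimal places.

41.342

The wait to go from k to k+1 distinct servers is geometric with mean 13/(13-k).
E[T] = 13/13 + 13/12 + 13/11 + ... + 13/2 + 13/1 = 13·H_{13}.
H_{13} = 3.1801, so E[T] = 41.3417.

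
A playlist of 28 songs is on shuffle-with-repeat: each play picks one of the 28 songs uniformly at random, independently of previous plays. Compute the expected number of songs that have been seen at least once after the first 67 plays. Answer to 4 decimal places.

For each song, P(seen in 67 plays) = 1 - (27/28)^67 = 0.91255.
By linearity of expectation, E[distinct seen] = 28·(1 - (27/28)^67) = 25.55126.

25.5513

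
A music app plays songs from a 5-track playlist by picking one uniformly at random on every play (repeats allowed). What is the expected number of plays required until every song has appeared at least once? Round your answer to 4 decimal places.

The wait to go from k to k+1 distinct songs is geometric with mean 5/(5-k).
E[T] = 5/5 + 5/4 + 5/3 + 5/2 + 5/1 = 5·H_{5}.
H_{5} = 2.28333, so E[T] = 11.41667.

11.4167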